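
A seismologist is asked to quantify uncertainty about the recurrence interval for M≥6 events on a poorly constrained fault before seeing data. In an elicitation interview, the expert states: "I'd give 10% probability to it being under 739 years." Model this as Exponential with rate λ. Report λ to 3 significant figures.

P(T < 739.0) = 1 − e^(−λ·739.0) = 0.1, so λ = −ln(1−0.1)/739.0 = −ln(0.9)/739.0 = 0.000143.

λ ≈ 0.000143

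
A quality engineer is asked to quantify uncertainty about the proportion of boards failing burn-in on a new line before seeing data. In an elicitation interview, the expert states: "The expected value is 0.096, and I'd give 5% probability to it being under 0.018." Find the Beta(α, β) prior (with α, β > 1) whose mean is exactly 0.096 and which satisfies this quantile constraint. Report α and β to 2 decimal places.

With mean 0.096 fixed, write α = 0.096s, β = 0.904s where s = α+β.
Need P(θ < 0.018) = 0.05 under Beta(0.096s, 0.904s). Normal approximation: (q−m)/√(m(1−m)/s) ≈ z_{0.05} = -1.64, so s ≈ 0.096·0.904·(-1.64)²/(0.018−0.096)² = 38.6.
At s = 38.6: P(θ<0.018) ≈ 0.008. Adjusting to match 0.05 gives s ≈ 20.63.
So α = 0.096·20.63 ≈ 1.98, β = 0.904·20.63 ≈ 18.65.

α ≈ 1.98, β ≈ 18.65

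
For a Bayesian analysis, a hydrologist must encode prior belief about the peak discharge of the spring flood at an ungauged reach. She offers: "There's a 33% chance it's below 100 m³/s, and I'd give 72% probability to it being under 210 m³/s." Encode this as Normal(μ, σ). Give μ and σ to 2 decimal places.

μ = 147.31, σ = 107.55

For Normal(μ,σ), the p-quantile is μ + z_p·σ. Here z_{0.33} = -0.4399, z_{0.72} = 0.5828.
So 100 = μ − 0.4399σ and 210 = μ + 0.5828σ.
Subtracting: σ = (210 − 100)/(0.5828 − (-0.4399)) = 107.55.
Then μ = 100 − (-0.4399)·107.55 = 147.31.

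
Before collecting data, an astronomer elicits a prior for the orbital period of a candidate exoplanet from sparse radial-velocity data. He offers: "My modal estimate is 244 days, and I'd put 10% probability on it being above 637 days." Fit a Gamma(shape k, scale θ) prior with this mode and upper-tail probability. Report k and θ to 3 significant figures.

k ≈ 3.08, θ ≈ 117

Gamma(k,θ) with k>1 has mode (k−1)θ, so θ = 244/(k−1).
Need P(X < 637) = 0.9 with θ tied to k this way. Start at k = 2, θ = 244: P(X<637) ≈ 0.735.
Too low — raise k to concentrate. Iterating converges to k ≈ 3.08.
Then θ = 244/(3.08−1) ≈ 117.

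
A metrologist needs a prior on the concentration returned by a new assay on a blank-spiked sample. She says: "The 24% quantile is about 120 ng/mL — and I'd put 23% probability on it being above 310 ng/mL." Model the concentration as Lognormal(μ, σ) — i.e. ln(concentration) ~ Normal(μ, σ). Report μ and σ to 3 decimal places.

If T ~ Lognormal(μ,σ) then ln T ~ Normal(μ,σ), so the p-quantile of ln T is μ + z_p·σ.
ln(120) = 4.787 and ln(310) = 5.737; z_{0.24} = -0.7063, z_{0.77} = 0.7388.
σ = (5.737 − 4.787)/(0.7388 − (-0.7063)) = 0.657.
μ = 4.787 − (-0.7063)·0.657 = 5.251.

μ ≈ 5.251, σ ≈ 0.657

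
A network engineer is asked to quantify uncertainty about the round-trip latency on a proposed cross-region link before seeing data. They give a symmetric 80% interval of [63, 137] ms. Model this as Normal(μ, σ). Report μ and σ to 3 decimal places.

μ = 100.000, σ = 28.871

A symmetric 80% interval runs μ ± z·σ with z = 1.282.
Half-width = 37, so σ = 37/1.282 = 28.871.
μ is the interval midpoint, 100.000.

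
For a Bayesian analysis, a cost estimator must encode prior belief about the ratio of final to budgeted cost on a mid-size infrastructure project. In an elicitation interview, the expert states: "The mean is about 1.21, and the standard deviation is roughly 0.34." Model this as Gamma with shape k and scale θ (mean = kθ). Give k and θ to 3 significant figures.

k ≈ 12.7, θ ≈ 0.0955

For Gamma(k, scale θ): mean = kθ, variance = kθ², so CV = 1/√k.
CV = SD/mean = 0.34/1.21 = 0.281, hence k = 1/CV² = 12.7.
Then θ = mean/k = 1.21/12.7 = 0.0955.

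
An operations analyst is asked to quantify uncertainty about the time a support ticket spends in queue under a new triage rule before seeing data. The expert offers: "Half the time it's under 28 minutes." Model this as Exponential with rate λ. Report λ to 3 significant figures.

λ ≈ 0.0248

Exponential median = ln 2 / λ, so λ = ln 2 / 28.0 = 0.0248.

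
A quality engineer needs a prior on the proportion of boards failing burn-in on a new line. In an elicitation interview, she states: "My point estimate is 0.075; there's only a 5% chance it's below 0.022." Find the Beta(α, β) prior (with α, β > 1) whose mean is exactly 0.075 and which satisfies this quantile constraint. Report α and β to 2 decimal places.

α ≈ 3.12, β ≈ 38.46

With mean 0.075 fixed, write α = 0.075s, β = 0.925s where s = α+β.
Need P(θ < 0.022) = 0.05 under Beta(0.075s, 0.925s). Normal approximation: (q−m)/√(m(1−m)/s) ≈ z_{0.05} = -1.64, so s ≈ 0.075·0.925·(-1.64)²/(0.022−0.075)² = 66.8.
At s = 66.8: P(θ<0.022) ≈ 0.015. Adjusting to match 0.05 gives s ≈ 41.57.
So α = 0.075·41.57 ≈ 3.12, β = 0.925·41.57 ≈ 38.46.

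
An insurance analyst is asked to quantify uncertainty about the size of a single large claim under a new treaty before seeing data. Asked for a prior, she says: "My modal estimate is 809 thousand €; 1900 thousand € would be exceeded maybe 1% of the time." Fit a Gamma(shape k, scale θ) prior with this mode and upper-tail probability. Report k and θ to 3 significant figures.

Gamma(k,θ) with k>1 has mode (k−1)θ, so θ = 809/(k−1).
Need P(X < 1900) = 0.99 with θ tied to k this way. Start at k = 2, θ = 809: P(X<1900) ≈ 0.680.
Too low — raise k to concentrate. Iterating converges to k ≈ 7.53.
Then θ = 809/(7.53−1) ≈ 124.

k ≈ 7.53, θ ≈ 124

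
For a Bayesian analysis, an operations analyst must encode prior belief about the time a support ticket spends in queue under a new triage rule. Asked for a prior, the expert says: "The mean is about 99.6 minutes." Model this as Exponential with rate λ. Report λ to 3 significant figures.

Exponential mean = 1/λ, so λ = 1/99.6 = 0.01.

λ ≈ 0.01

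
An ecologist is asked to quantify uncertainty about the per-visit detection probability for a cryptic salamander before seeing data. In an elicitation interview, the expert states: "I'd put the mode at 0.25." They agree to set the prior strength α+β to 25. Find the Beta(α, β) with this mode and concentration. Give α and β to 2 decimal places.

For α,β > 1 the Beta mode is (α−1)/(α+β−2). With α+β = 25, the mode is (α−1)/23.
Set (α−1)/23 = 0.25 → α = 1 + 0.25·23 = 6.75.
β = 25 − α = 18.25.

α = 6.75, β = 18.25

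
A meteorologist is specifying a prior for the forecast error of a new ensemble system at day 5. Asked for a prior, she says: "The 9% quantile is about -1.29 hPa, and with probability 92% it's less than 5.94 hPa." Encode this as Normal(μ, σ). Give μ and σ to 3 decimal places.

μ = 2.240, σ = 2.633

For Normal(μ,σ), the p-quantile is μ + z_p·σ. Here z_{0.09} = -1.341, z_{0.92} = 1.405.
So -1.29 = μ − 1.341σ and 5.94 = μ + 1.405σ.
Subtracting: σ = (5.94 − -1.29)/(1.405 − (-1.341)) = 2.633.
Then μ = -1.29 − (-1.341)·2.633 = 2.240.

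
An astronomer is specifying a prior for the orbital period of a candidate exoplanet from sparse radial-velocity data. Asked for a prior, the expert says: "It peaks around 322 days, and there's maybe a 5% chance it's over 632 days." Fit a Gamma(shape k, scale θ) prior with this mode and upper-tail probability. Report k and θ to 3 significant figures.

k ≈ 7.1, θ ≈ 52.8

Gamma(k,θ) with k>1 has mode (k−1)θ, so θ = 322/(k−1).
Need P(X < 632) = 0.95 with θ tied to k this way. Start at k = 2, θ = 322: P(X<632) ≈ 0.584.
Too low — raise k to concentrate. Iterating converges to k ≈ 7.1.
Then θ = 322/(7.1−1) ≈ 52.8.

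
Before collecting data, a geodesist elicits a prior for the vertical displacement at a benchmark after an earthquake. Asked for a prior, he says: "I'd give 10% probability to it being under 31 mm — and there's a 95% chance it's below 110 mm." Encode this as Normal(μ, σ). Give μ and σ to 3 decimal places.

The p-quantile of Normal(μ,σ) is μ + z_p·σ, with z_{0.1} = -1.282 and z_{0.95} = 1.645.
Eliminate σ: μ = (z₂·x₁ − z₁·x₂)/(z₂ − z₁) = (1.645·31 − (-1.282)·110)/2.926 = 65.596.
Then σ = (x₂ − x₁)/(z₂ − z₁) = (110 − 31)/2.926 = 26.996.

μ = 65.596, σ = 26.996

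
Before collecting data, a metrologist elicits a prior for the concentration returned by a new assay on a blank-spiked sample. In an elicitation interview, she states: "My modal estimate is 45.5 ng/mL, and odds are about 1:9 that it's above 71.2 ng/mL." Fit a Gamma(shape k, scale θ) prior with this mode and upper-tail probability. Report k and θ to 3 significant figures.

Gamma(k,θ) with k>1 has mode (k−1)θ, so θ = 45.5/(k−1).
Need P(X < 71.2) = 0.9 with θ tied to k this way. Start at k = 2, θ = 45.5: P(X<71.2) ≈ 0.464.
Too low — raise k to concentrate. Iterating converges to k ≈ 10.3.
Then θ = 45.5/(10.3−1) ≈ 4.87.

k ≈ 10.3, θ ≈ 4.87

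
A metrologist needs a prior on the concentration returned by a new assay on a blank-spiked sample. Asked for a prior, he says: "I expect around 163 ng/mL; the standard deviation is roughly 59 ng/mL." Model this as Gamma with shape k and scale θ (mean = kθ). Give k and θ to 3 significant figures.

For Gamma(k, scale θ): mean = kθ, variance = kθ², so CV = 1/√k.
CV = SD/mean = 59/163 = 0.362, hence k = 1/CV² = 7.63.
Then θ = mean/k = 163/7.63 = 21.4.

k ≈ 7.63, θ ≈ 21.4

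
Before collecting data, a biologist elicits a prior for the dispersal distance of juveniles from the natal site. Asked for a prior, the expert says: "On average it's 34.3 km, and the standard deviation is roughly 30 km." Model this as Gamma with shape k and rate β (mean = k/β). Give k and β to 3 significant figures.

For Gamma(k, rate β): mean = k/β, variance = k/β², so CV = 1/√k.
CV = SD/mean = 30/34.3 = 0.8746, hence k = 1/CV² = 1.31.
Then β = k/mean = 1.31/34.3 = 0.0381.

k ≈ 1.31, β ≈ 0.0381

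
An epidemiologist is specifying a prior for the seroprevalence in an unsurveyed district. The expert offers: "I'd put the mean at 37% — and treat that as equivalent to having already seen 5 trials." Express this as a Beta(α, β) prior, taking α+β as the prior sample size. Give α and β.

α = 1.85, β = 3.15

Under the effective-sample-size interpretation, Beta(α, β) has prior mean α/(α+β) and prior sample size α+β.
So α+β = 5 and α/(α+β) = 0.37, giving α = 0.37·5 = 1.85 and β = 5 − 1.85 = 3.15.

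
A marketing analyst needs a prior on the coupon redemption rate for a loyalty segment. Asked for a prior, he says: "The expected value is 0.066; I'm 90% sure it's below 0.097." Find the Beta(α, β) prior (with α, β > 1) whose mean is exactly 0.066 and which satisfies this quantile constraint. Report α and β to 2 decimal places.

α ≈ 7.49, β ≈ 106.00

With mean 0.066 fixed, write α = 0.066s, β = 0.934s where s = α+β.
Need P(θ < 0.097) = 0.9 under Beta(0.066s, 0.934s). Normal approximation: (q−m)/√(m(1−m)/s) ≈ z_{0.9} = 1.28, so s ≈ 0.066·0.934·(1.28)²/(0.097−0.066)² = 105.4.
At s = 105.4: P(θ<0.097) ≈ 0.893. Adjusting to match 0.9 gives s ≈ 113.49.
So α = 0.066·113.49 ≈ 7.49, β = 0.934·113.49 ≈ 106.00.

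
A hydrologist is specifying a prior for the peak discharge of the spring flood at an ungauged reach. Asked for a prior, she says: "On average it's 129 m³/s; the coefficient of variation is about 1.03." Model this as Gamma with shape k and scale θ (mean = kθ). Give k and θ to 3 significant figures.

For Gamma(k, scale θ): mean = kθ, variance = kθ², so CV = 1/√k.
CV = 1.03, hence k = 1/CV² = 0.943.
Then θ = mean/k = 129/0.943 = 137.

k ≈ 0.943, θ ≈ 137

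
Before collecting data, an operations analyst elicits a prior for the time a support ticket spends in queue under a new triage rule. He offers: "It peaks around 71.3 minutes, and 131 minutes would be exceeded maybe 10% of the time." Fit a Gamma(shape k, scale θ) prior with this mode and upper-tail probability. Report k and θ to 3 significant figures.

k ≈ 6.15, θ ≈ 13.8

Gamma(k,θ) with k>1 has mode (k−1)θ, so θ = 71.3/(k−1).
Need P(X < 131) = 0.9 with θ tied to k this way. Start at k = 2, θ = 71.3: P(X<131) ≈ 0.548.
Too low — raise k to concentrate. Iterating converges to k ≈ 6.15.
Then θ = 71.3/(6.15−1) ≈ 13.8.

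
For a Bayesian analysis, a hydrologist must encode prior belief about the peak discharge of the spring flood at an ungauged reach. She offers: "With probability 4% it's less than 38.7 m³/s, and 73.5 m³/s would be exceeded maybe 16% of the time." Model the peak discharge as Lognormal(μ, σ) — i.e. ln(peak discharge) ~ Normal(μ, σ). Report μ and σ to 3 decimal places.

If T ~ Lognormal(μ,σ) then ln T ~ Normal(μ,σ), so the p-quantile of ln T is μ + z_p·σ.
ln(38.7) = 3.656 and ln(73.5) = 4.297; z_{0.04} = -1.751, z_{0.84} = 0.9945.
σ = (4.297 − 3.656)/(0.9945 − (-1.751)) = 0.234.
μ = 3.656 − (-1.751)·0.234 = 4.065.

μ ≈ 4.065, σ ≈ 0.234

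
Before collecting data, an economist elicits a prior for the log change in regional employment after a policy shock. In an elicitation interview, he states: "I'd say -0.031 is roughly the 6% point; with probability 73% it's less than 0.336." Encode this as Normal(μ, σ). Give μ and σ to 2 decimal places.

μ = 0.23, σ = 0.17

For Normal(μ,σ), the p-quantile is μ + z_p·σ. Here z_{0.06} = -1.555, z_{0.73} = 0.6128.
So -0.031 = μ − 1.555σ and 0.336 = μ + 0.6128σ.
Subtracting: σ = (0.336 − -0.031)/(0.6128 − (-1.555)) = 0.17.
Then μ = -0.031 − (-1.555)·0.17 = 0.23.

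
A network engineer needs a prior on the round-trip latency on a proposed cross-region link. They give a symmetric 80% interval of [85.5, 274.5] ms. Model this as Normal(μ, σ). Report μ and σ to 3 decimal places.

μ = 180.000, σ = 73.739

A symmetric 80% interval runs μ ± z·σ with z = 1.282.
Half-width = 94.5, so σ = 94.5/1.282 = 73.739.
μ is the interval midpoint, 180.000.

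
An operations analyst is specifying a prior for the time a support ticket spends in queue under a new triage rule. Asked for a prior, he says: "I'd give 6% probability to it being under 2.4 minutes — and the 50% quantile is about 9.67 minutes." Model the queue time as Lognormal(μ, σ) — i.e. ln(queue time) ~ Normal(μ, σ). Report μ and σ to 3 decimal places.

μ ≈ 2.269, σ ≈ 0.896

If T ~ Lognormal(μ,σ) then ln T ~ Normal(μ,σ), so the p-quantile of ln T is μ + z_p·σ.
ln(2.4) = 0.8755 and ln(9.67) = 2.269; z_{0.06} = -1.555, z_{0.5} = 0.
σ = (2.269 − 0.8755)/(0 − (-1.555)) = 0.896.
μ = 0.8755 − (-1.555)·0.896 = 2.269.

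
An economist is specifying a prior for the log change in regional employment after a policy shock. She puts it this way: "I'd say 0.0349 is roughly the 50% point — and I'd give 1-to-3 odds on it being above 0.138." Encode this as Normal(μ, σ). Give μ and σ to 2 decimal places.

μ = 0.03, σ = 0.15

For Normal(μ,σ), the p-quantile is μ + z_p·σ. Here z_{0.5} = 0, z_{0.75} = 0.6745.
So 0.0349 = μ + 0σ and 0.138 = μ + 0.6745σ.
Subtracting: σ = (0.138 − 0.0349)/(0.6745 − (0)) = 0.15.
Then μ = 0.0349 − (0)·0.15 = 0.03.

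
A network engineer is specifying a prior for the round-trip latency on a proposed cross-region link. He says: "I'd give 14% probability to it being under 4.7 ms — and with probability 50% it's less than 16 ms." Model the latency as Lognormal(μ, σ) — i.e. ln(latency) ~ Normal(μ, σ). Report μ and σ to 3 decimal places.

μ ≈ 2.773, σ ≈ 1.134

If T ~ Lognormal(μ,σ) then ln T ~ Normal(μ,σ), so the p-quantile of ln T is μ + z_p·σ.
ln(4.7) = 1.548 and ln(16) = 2.773; z_{0.14} = -1.08, z_{0.5} = 0.
σ = (2.773 − 1.548)/(0 − (-1.08)) = 1.134.
μ = 1.548 − (-1.08)·1.134 = 2.773.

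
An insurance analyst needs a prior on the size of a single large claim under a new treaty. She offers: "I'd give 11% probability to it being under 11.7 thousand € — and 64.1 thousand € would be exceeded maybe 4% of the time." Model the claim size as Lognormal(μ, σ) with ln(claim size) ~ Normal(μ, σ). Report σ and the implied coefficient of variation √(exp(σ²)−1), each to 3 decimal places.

σ ≈ 0.571, CV ≈ 0.621

If T ~ Lognormal(μ,σ) then ln T ~ Normal(μ,σ), so the p-quantile of ln T is μ + z_p·σ.
ln(11.7) = 2.46 and ln(64.1) = 4.16; z_{0.11} = -1.227, z_{0.96} = 1.751.
σ = (4.16 − 2.46)/(1.751 − (-1.227)) = 0.571.
μ = 2.46 − (-1.227)·0.571 = 3.160.
CV = √(exp(σ²)−1) = √(exp(0.3264)−1) = 0.621.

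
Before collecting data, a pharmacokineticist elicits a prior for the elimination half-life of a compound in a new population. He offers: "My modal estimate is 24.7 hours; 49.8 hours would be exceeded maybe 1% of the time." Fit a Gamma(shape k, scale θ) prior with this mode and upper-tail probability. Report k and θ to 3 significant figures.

k ≈ 11, θ ≈ 2.48

Gamma(k,θ) with k>1 has mode (k−1)θ, so θ = 24.7/(k−1).
Need P(X < 49.8) = 0.99 with θ tied to k this way. Start at k = 2, θ = 24.7: P(X<49.8) ≈ 0.598.
Too low — raise k to concentrate. Iterating converges to k ≈ 11.
Then θ = 24.7/(11−1) ≈ 2.48.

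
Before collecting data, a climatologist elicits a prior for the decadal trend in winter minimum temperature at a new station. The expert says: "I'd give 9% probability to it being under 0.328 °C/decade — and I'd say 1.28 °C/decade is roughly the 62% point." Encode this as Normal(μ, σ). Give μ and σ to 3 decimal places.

μ = 1.103, σ = 0.578

For Normal(μ,σ), the p-quantile is μ + z_p·σ. Here z_{0.09} = -1.341, z_{0.62} = 0.3055.
So 0.328 = μ − 1.341σ and 1.28 = μ + 0.3055σ.
Subtracting: σ = (1.28 − 0.328)/(0.3055 − (-1.341)) = 0.578.
Then μ = 0.328 − (-1.341)·0.578 = 1.103.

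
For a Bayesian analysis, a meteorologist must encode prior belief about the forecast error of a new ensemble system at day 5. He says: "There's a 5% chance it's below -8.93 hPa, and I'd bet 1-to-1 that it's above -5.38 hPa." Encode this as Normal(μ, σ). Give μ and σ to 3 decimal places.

For Normal(μ,σ), the p-quantile is μ + z_p·σ. Here z_{0.05} = -1.645, z_{0.5} = 0.
So -8.93 = μ − 1.645σ and -5.38 = μ + 0σ.
Subtracting: σ = (-5.38 − -8.93)/(0 − (-1.645)) = 2.158.
Then μ = -8.93 − (-1.645)·2.158 = -5.380.

μ = -5.380, σ = 2.158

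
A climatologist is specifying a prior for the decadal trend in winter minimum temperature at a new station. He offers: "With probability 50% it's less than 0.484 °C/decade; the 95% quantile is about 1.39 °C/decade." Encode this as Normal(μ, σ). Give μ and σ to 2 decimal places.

μ = 0.48, σ = 0.55

The p-quantile of Normal(μ,σ) is μ + z_p·σ, with z_{0.5} = 0 and z_{0.95} = 1.645.
Eliminate σ: μ = (z₂·x₁ − z₁·x₂)/(z₂ − z₁) = (1.645·0.484 − (0)·1.39)/1.645 = 0.48.
Then σ = (x₂ − x₁)/(z₂ − z₁) = (1.39 − 0.484)/1.645 = 0.55.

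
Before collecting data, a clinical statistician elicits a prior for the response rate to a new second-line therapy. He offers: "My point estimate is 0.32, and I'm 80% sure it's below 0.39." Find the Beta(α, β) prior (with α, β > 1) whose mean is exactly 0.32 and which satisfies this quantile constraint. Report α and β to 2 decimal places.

α ≈ 9.73, β ≈ 20.68

With mean 0.32 fixed, write α = 0.32s, β = 0.68s where s = α+β.
Need P(θ < 0.39) = 0.8 under Beta(0.32s, 0.68s). Normal approximation: (q−m)/√(m(1−m)/s) ≈ z_{0.8} = 0.842, so s ≈ 0.32·0.68·(0.842)²/(0.39−0.32)² = 31.5.
At s = 31.5: P(θ<0.39) ≈ 0.804. Adjusting to match 0.8 gives s ≈ 30.42.
So α = 0.32·30.42 ≈ 9.73, β = 0.68·30.42 ≈ 20.68.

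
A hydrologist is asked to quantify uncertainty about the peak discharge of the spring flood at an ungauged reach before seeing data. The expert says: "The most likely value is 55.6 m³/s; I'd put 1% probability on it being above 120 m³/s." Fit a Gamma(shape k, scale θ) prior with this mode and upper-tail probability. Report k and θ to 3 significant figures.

Gamma(k,θ) with k>1 has mode (k−1)θ, so θ = 55.6/(k−1).
Need P(X < 120) = 0.99 with θ tied to k this way. Start at k = 2, θ = 55.6: P(X<120) ≈ 0.635.
Too low — raise k to concentrate. Iterating converges to k ≈ 9.18.
Then θ = 55.6/(9.18−1) ≈ 6.8.

k ≈ 9.18, θ ≈ 6.8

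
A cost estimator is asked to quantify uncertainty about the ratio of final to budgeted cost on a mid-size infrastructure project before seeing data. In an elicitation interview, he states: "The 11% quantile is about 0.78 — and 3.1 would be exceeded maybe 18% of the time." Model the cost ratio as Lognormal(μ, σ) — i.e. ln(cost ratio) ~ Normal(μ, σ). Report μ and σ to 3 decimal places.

If T ~ Lognormal(μ,σ) then ln T ~ Normal(μ,σ), so the p-quantile of ln T is μ + z_p·σ.
ln(0.78) = -0.2485 and ln(3.1) = 1.131; z_{0.11} = -1.227, z_{0.82} = 0.9154.
σ = (1.131 − -0.2485)/(0.9154 − (-1.227)) = 0.644.
μ = -0.2485 − (-1.227)·0.644 = 0.542.

μ ≈ 0.542, σ ≈ 0.644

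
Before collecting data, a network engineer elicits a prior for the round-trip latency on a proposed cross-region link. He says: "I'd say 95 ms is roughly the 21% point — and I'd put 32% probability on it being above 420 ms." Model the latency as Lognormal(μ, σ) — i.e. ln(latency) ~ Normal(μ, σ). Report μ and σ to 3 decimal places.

μ ≈ 5.495, σ ≈ 1.167

If T ~ Lognormal(μ,σ) then ln T ~ Normal(μ,σ), so the p-quantile of ln T is μ + z_p·σ.
ln(95) = 4.554 and ln(420) = 6.04; z_{0.21} = -0.8064, z_{0.68} = 0.4677.
σ = (6.04 − 4.554)/(0.4677 − (-0.8064)) = 1.167.
μ = 4.554 − (-0.8064)·1.167 = 5.495.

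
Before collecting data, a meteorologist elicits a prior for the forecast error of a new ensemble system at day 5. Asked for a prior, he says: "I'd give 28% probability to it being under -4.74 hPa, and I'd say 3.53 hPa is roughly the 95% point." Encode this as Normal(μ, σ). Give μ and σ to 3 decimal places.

μ = -2.576, σ = 3.712

For Normal(μ,σ), the p-quantile is μ + z_p·σ. Here z_{0.28} = -0.5828, z_{0.95} = 1.645.
So -4.74 = μ − 0.5828σ and 3.53 = μ + 1.645σ.
Subtracting: σ = (3.53 − -4.74)/(1.645 − (-0.5828)) = 3.712.
Then μ = -4.74 − (-0.5828)·3.712 = -2.576.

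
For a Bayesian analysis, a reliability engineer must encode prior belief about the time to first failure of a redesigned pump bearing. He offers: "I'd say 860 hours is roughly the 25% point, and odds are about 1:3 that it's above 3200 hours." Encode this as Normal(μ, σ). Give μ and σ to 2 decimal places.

For Normal(μ,σ), the p-quantile is μ + z_p·σ. Here z_{0.25} = -0.6745, z_{0.75} = 0.6745.
So 860 = μ − 0.6745σ and 3200 = μ + 0.6745σ.
Subtracting: σ = (3200 − 860)/(0.6745 − (-0.6745)) = 1734.64.
Then μ = 860 − (-0.6745)·1734.64 = 2030.00.

μ = 2030.00, σ = 1734.64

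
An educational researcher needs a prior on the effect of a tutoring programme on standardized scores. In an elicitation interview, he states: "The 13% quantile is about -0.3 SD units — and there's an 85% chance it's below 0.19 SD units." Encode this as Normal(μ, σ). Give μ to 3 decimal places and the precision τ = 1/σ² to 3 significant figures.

μ = -0.045, τ = 19.5

For Normal(μ,σ), the p-quantile is μ + z_p·σ. Here z_{0.13} = -1.126, z_{0.85} = 1.036.
So -0.3 = μ − 1.126σ and 0.19 = μ + 1.036σ.
Subtracting: σ = (0.19 − -0.3)/(1.036 − (-1.126)) = 0.227.
Then μ = -0.3 − (-1.126)·0.227 = -0.045.
Precision τ = 1/σ² = 1/0.2266² = 19.5.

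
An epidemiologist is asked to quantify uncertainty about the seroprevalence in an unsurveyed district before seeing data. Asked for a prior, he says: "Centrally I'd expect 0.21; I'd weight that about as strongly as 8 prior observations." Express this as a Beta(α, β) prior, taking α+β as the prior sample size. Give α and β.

α = 1.68, β = 6.32

Under the effective-sample-size interpretation, Beta(α, β) has prior mean α/(α+β) and prior sample size α+β.
So α+β = 8 and α/(α+β) = 0.21, giving α = 0.21·8 = 1.68 and β = 8 − 1.68 = 6.32.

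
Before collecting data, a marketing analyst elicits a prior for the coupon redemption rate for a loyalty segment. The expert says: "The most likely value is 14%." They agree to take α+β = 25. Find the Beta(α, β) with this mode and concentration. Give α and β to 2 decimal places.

For α,β > 1 the Beta mode is (α−1)/(α+β−2). With α+β = 25, the mode is (α−1)/23.
Set (α−1)/23 = 0.14 → α = 1 + 0.14·23 = 4.22.
β = 25 − α = 20.78.

α = 4.22, β = 20.78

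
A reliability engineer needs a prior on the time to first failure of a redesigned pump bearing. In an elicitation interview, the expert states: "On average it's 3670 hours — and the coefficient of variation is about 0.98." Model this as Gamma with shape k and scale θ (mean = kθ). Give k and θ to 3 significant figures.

k ≈ 1.04, θ ≈ 3520

For Gamma(k, scale θ): mean = kθ, variance = kθ², so CV = 1/√k.
CV = 0.98, hence k = 1/CV² = 1.04.
Then θ = mean/k = 3670/1.04 = 3520.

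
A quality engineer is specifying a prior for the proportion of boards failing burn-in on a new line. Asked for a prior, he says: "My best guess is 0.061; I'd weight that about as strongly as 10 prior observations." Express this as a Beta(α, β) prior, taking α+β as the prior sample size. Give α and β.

Under the effective-sample-size interpretation, Beta(α, β) has prior mean α/(α+β) and prior sample size α+β.
So α+β = 10 and α/(α+β) = 0.061, giving α = 0.061·10 = 0.61 and β = 10 − 0.61 = 9.39.

α = 0.61, β = 9.39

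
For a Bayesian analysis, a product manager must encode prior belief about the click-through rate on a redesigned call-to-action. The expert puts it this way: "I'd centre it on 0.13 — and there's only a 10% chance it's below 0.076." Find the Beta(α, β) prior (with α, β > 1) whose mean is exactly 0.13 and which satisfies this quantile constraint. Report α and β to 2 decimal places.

α ≈ 7.22, β ≈ 48.30

With mean 0.13 fixed, write α = 0.13s, β = 0.87s where s = α+β.
Need P(θ < 0.076) = 0.1 under Beta(0.13s, 0.87s). Normal approximation: (q−m)/√(m(1−m)/s) ≈ z_{0.1} = -1.28, so s ≈ 0.13·0.87·(-1.28)²/(0.076−0.13)² = 63.7.
At s = 63.7: P(θ<0.076) ≈ 0.083. Adjusting to match 0.1 gives s ≈ 55.51.
So α = 0.13·55.51 ≈ 7.22, β = 0.87·55.51 ≈ 48.30.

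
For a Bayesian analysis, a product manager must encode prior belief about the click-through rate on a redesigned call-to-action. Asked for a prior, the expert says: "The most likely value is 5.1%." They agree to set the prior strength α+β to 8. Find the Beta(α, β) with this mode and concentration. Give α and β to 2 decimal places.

For α,β > 1 the Beta mode is (α−1)/(α+β−2). With α+β = 8, the mode is (α−1)/6.
Set (α−1)/6 = 0.051 → α = 1 + 0.051·6 = 1.31.
β = 8 − α = 6.69.

α = 1.31, β = 6.69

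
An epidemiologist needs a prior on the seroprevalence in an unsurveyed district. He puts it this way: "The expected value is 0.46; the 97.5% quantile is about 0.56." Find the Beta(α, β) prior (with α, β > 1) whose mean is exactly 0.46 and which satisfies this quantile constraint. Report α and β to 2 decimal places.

α ≈ 43.94, β ≈ 51.58

With mean 0.46 fixed, write α = 0.46s, β = 0.54s where s = α+β.
Need P(θ < 0.56) = 0.975 under Beta(0.46s, 0.54s). Normal approximation: (q−m)/√(m(1−m)/s) ≈ z_{0.975} = 1.96, so s ≈ 0.46·0.54·(1.96)²/(0.56−0.46)² = 95.4.
At s = 95.4: P(θ<0.56) ≈ 0.975. Adjusting to match 0.975 gives s ≈ 95.51.
So α = 0.46·95.51 ≈ 43.94, β = 0.54·95.51 ≈ 51.58.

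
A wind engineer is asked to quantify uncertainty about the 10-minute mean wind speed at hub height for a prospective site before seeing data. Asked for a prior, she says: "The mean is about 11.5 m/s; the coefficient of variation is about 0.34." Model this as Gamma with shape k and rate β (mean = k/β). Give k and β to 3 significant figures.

k ≈ 8.65, β ≈ 0.752

For Gamma(k, rate β): mean = k/β, variance = k/β², so CV = 1/√k.
CV = 0.34, hence k = 1/CV² = 8.65.
Then β = k/mean = 8.65/11.5 = 0.752.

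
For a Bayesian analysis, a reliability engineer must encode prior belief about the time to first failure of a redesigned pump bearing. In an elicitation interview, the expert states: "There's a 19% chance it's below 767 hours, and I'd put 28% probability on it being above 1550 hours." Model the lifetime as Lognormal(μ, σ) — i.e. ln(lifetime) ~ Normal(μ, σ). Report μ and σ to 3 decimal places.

If T ~ Lognormal(μ,σ) then ln T ~ Normal(μ,σ), so the p-quantile of ln T is μ + z_p·σ.
ln(767) = 6.642 and ln(1550) = 7.346; z_{0.19} = -0.8779, z_{0.72} = 0.5828.
σ = (7.346 − 6.642)/(0.5828 − (-0.8779)) = 0.482.
μ = 6.642 − (-0.8779)·0.482 = 7.065.

μ ≈ 7.065, σ ≈ 0.482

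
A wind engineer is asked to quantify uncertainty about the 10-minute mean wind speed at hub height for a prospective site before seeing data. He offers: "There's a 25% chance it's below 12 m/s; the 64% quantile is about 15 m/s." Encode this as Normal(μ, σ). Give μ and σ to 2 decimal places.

μ = 13.96, σ = 2.90

The p-quantile of Normal(μ,σ) is μ + z_p·σ, with z_{0.25} = -0.6745 and z_{0.64} = 0.3585.
Eliminate σ: μ = (z₂·x₁ − z₁·x₂)/(z₂ − z₁) = (0.3585·12 − (-0.6745)·15)/1.033 = 13.96.
Then σ = (x₂ − x₁)/(z₂ − z₁) = (15 − 12)/1.033 = 2.90.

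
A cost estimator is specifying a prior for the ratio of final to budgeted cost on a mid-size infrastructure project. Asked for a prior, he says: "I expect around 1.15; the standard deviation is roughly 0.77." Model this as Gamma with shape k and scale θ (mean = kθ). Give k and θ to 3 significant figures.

k ≈ 2.23, θ ≈ 0.516

For Gamma(k, scale θ): mean = kθ, variance = kθ², so CV = 1/√k.
CV = SD/mean = 0.77/1.15 = 0.6696, hence k = 1/CV² = 2.23.
Then θ = mean/k = 1.15/2.23 = 0.516.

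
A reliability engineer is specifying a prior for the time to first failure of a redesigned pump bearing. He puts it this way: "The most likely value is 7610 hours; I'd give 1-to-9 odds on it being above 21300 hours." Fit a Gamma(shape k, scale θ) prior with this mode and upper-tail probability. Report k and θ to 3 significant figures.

Gamma(k,θ) with k>1 has mode (k−1)θ, so θ = 7610/(k−1).
Need P(X < 21300) = 0.9 with θ tied to k this way. Start at k = 2, θ = 7610: P(X<21300) ≈ 0.769.
Too low — raise k to concentrate. Iterating converges to k ≈ 2.8.
Then θ = 7610/(2.8−1) ≈ 4220.

k ≈ 2.8, θ ≈ 4220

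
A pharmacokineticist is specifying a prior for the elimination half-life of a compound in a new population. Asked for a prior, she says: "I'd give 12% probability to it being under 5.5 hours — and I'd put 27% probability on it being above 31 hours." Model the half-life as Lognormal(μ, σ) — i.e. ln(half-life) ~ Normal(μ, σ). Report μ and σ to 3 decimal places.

μ ≈ 2.841, σ ≈ 0.967

If T ~ Lognormal(μ,σ) then ln T ~ Normal(μ,σ), so the p-quantile of ln T is μ + z_p·σ.
ln(5.5) = 1.705 and ln(31) = 3.434; z_{0.12} = -1.175, z_{0.73} = 0.6128.
σ = (3.434 − 1.705)/(0.6128 − (-1.175)) = 0.967.
μ = 1.705 − (-1.175)·0.967 = 2.841.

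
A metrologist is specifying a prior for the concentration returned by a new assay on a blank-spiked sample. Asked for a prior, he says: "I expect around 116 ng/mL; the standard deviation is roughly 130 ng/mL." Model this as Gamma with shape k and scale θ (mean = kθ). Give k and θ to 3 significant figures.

k ≈ 0.796, θ ≈ 146

For Gamma(k, scale θ): mean = kθ, variance = kθ², so CV = 1/√k.
CV = SD/mean = 130/116 = 1.121, hence k = 1/CV² = 0.796.
Then θ = mean/k = 116/0.796 = 146.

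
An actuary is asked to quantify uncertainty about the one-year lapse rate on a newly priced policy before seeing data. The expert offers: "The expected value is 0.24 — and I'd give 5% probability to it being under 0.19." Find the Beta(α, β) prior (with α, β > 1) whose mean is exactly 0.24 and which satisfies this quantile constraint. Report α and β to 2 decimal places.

With mean 0.24 fixed, write α = 0.24s, β = 0.76s where s = α+β.
Need P(θ < 0.19) = 0.05 under Beta(0.24s, 0.76s). Normal approximation: (q−m)/√(m(1−m)/s) ≈ z_{0.05} = -1.64, so s ≈ 0.24·0.76·(-1.64)²/(0.19−0.24)² = 197.4.
At s = 197.4: P(θ<0.19) ≈ 0.044. Adjusting to match 0.05 gives s ≈ 184.06.
So α = 0.24·184.06 ≈ 44.17, β = 0.76·184.06 ≈ 139.89.

α ≈ 44.17, β ≈ 139.89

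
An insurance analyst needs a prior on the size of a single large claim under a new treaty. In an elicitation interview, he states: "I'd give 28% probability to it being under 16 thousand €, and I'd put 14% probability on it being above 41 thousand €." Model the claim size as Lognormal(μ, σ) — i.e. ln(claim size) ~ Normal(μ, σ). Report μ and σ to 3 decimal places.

μ ≈ 3.102, σ ≈ 0.566

If T ~ Lognormal(μ,σ) then ln T ~ Normal(μ,σ), so the p-quantile of ln T is μ + z_p·σ.
ln(16) = 2.773 and ln(41) = 3.714; z_{0.28} = -0.5828, z_{0.86} = 1.08.
σ = (3.714 − 2.773)/(1.08 − (-0.5828)) = 0.566.
μ = 2.773 − (-0.5828)·0.566 = 3.102.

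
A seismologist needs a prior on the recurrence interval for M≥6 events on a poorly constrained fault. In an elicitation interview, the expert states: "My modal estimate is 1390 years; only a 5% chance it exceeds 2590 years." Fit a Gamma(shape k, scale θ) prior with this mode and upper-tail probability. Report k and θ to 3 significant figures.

Gamma(k,θ) with k>1 has mode (k−1)θ, so θ = 1390/(k−1).
Need P(X < 2590) = 0.95 with θ tied to k this way. Start at k = 2, θ = 1390: P(X<2590) ≈ 0.556.
Too low — raise k to concentrate. Iterating converges to k ≈ 8.18.
Then θ = 1390/(8.18−1) ≈ 193.

k ≈ 8.18, θ ≈ 193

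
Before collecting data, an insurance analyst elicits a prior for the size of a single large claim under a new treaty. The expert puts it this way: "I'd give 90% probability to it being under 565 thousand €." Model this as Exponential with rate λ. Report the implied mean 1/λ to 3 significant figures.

mean ≈ 245 thousand €

P(T < 565.0) = 1 − e^(−λ·565.0) = 0.9, so λ = −ln(1−0.9)/565.0 = −ln(0.1)/565.0 = 0.00408.
Mean = 1/λ = 245 thousand €.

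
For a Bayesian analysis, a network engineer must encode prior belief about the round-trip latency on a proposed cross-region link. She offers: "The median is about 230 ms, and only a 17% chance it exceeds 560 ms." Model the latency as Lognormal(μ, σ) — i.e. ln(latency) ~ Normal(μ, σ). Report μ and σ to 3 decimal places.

μ ≈ 5.438, σ ≈ 0.933

If T ~ Lognormal(μ,σ) then ln T ~ Normal(μ,σ), so the p-quantile of ln T is μ + z_p·σ.
ln(230) = 5.438 and ln(560) = 6.328; z_{0.5} = 0, z_{0.83} = 0.9542.
σ = (6.328 − 5.438)/(0.9542 − (0)) = 0.933.
μ = 5.438 − (0)·0.933 = 5.438.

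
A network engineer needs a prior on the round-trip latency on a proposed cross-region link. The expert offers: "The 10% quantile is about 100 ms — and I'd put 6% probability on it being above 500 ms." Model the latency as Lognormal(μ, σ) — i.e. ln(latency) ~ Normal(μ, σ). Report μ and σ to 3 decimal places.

If T ~ Lognormal(μ,σ) then ln T ~ Normal(μ,σ), so the p-quantile of ln T is μ + z_p·σ.
ln(100) = 4.605 and ln(500) = 6.215; z_{0.1} = -1.282, z_{0.94} = 1.555.
σ = (6.215 − 4.605)/(1.555 − (-1.282)) = 0.567.
μ = 4.605 − (-1.282)·0.567 = 5.332.

μ ≈ 5.332, σ ≈ 0.567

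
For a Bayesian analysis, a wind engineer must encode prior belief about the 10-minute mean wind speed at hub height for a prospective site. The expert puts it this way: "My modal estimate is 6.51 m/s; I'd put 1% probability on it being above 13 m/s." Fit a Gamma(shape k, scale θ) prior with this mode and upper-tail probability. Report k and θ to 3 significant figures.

Gamma(k,θ) with k>1 has mode (k−1)θ, so θ = 6.51/(k−1).
Need P(X < 13) = 0.99 with θ tied to k this way. Start at k = 2, θ = 6.51: P(X<13) ≈ 0.593.
Too low — raise k to concentrate. Iterating converges to k ≈ 11.3.
Then θ = 6.51/(11.3−1) ≈ 0.634.

k ≈ 11.3, θ ≈ 0.634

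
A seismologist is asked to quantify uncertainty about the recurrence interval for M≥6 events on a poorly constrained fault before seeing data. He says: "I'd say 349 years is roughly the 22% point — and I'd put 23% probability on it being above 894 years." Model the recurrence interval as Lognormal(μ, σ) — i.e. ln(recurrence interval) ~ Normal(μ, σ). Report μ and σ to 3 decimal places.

μ ≈ 6.336, σ ≈ 0.623

If T ~ Lognormal(μ,σ) then ln T ~ Normal(μ,σ), so the p-quantile of ln T is μ + z_p·σ.
ln(349) = 5.855 and ln(894) = 6.796; z_{0.22} = -0.7722, z_{0.77} = 0.7388.
σ = (6.796 − 5.855)/(0.7388 − (-0.7722)) = 0.623.
μ = 5.855 − (-0.7722)·0.623 = 6.336.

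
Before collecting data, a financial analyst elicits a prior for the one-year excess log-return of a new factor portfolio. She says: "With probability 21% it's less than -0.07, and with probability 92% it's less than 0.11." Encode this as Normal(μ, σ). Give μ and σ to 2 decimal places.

For Normal(μ,σ), the p-quantile is μ + z_p·σ. Here z_{0.21} = -0.8064, z_{0.92} = 1.405.
So -0.07 = μ − 0.8064σ and 0.11 = μ + 1.405σ.
Subtracting: σ = (0.11 − -0.07)/(1.405 − (-0.8064)) = 0.08.
Then μ = -0.07 − (-0.8064)·0.08 = -0.00.

μ = -0.00, σ = 0.08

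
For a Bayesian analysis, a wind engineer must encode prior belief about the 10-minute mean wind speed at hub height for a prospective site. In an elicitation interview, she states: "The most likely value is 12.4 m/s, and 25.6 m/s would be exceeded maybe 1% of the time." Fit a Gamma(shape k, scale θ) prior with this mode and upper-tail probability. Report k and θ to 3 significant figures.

k ≈ 10.3, θ ≈ 1.33

Gamma(k,θ) with k>1 has mode (k−1)θ, so θ = 12.4/(k−1).
Need P(X < 25.6) = 0.99 with θ tied to k this way. Start at k = 2, θ = 12.4: P(X<25.6) ≈ 0.611.
Too low — raise k to concentrate. Iterating converges to k ≈ 10.3.
Then θ = 12.4/(10.3−1) ≈ 1.33.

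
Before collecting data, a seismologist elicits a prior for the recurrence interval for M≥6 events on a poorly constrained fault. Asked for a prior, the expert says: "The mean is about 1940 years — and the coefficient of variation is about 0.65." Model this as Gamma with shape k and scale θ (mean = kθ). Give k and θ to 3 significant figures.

k ≈ 2.37, θ ≈ 820

For Gamma(k, scale θ): mean = kθ, variance = kθ², so CV = 1/√k.
CV = 0.65, hence k = 1/CV² = 2.37.
Then θ = mean/k = 1940/2.37 = 820.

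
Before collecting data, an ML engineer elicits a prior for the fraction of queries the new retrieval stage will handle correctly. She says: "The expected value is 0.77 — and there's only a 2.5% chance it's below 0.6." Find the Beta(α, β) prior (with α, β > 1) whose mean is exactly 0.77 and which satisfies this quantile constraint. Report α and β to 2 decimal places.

α ≈ 21.42, β ≈ 6.40

With mean 0.77 fixed, write α = 0.77s, β = 0.23s where s = α+β.
Need P(θ < 0.6) = 0.025 under Beta(0.77s, 0.23s). Normal approximation: (q−m)/√(m(1−m)/s) ≈ z_{0.025} = -1.96, so s ≈ 0.77·0.23·(-1.96)²/(0.6−0.77)² = 23.5.
At s = 23.5: P(θ<0.6) ≈ 0.035. Adjusting to match 0.025 gives s ≈ 27.81.
So α = 0.77·27.81 ≈ 21.42, β = 0.23·27.81 ≈ 6.40.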